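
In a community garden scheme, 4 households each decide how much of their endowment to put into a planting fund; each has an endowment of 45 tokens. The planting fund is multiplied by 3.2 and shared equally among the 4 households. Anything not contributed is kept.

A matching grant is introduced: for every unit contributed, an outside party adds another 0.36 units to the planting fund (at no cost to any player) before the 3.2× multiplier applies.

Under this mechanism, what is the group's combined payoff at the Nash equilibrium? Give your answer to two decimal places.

783.36 tokens

The effective private return per unit is now 3.2 × 1.36 / 4 = 1.0880 > 1, so every player's dominant strategy flips to full contribution.
So the Nash equilibrium is full contribution by all 4; the group earns 3.2 × 1.36 × 180 = 783.36.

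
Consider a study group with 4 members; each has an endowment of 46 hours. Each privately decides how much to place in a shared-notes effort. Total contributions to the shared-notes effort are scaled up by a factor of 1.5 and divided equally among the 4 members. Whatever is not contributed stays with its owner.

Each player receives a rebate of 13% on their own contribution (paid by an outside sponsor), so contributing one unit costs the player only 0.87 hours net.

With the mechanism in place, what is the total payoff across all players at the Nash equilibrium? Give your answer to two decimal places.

184.00 hours

The effective private return is (1.5/4) / 0.87 = 0.4310, which is still under 1, so the mechanism doesn't change anyone's dominant strategy: zero contribution.
Everyone keeps their endowment and the group total is 4 × 46 = 184.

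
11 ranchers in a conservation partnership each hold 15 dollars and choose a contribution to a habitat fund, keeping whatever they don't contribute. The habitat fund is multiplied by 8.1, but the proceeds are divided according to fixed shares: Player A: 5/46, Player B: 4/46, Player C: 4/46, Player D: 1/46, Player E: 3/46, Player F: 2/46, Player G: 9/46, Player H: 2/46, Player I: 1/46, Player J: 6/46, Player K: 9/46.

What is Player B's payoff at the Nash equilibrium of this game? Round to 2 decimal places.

46.70 dollars

Player j's private return per contributed unit is 8.1 × (j's share). Contributing is weakly dominant for j when that share is at least 1/8.1 = 0.1235, and contributing 0 is dominant otherwise.
Player G, Player J and Player K clear that bar, contributing 15 each; the remaining 8 contribute 0. Total contributed: 45.
Player B keeps 15 and receives 8.1 × 45 × 4/46 = 31.70 from the habitat fund, for a payoff of 46.70.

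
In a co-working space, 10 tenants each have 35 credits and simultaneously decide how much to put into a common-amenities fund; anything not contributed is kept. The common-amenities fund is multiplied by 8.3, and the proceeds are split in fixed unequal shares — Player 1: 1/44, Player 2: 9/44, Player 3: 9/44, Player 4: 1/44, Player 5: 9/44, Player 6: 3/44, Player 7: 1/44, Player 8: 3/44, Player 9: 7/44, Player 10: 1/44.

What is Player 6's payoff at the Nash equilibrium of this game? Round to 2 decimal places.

114.23 credits

Player j's private return per contributed unit is 8.3 × (j's share). Contributing is weakly dominant for j when that share is at least 1/8.3 = 0.1205, and contributing 0 is dominant otherwise.
Player 2, Player 3, Player 5 and Player 9 are above the threshold, contributing 35 each; the remaining 6 contribute 0. Total contributed: 140.
Player 6 keeps 35 and receives 8.3 × 140 × 3/44 = 79.23 from the common-amenities fund, for a payoff of 114.23.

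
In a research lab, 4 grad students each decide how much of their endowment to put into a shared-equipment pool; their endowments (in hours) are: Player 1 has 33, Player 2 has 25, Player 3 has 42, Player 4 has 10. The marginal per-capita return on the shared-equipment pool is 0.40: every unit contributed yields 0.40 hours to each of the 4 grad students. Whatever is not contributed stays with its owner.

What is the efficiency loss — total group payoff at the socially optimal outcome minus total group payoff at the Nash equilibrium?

The private return per contributed unit is 0.40 < 1 for everyone, so the Nash equilibrium is zero contribution and the group total is Σ E_j = 33 + 25 + 42 + 10 = 110.
Each contributed unit returns 1.600 to the group, so the social optimum is full contribution by everyone: group total = 1.600 × 110 = 176.00.
Efficiency loss = (1.600 − 1) × 110 = 66.00.

66.00 hours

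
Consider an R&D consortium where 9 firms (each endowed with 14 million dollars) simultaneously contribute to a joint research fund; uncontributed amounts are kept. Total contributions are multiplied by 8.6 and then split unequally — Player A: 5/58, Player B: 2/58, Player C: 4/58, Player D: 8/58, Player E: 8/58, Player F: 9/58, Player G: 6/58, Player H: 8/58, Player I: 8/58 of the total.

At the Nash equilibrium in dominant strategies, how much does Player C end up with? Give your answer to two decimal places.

Each unit j contributes comes back to j as 8.6 × (j's share), so j prefers to contribute only if that share exceeds 1/8.6 = 0.1163; otherwise keeping the unit dominates.
Player D, Player E, Player F, Player H and Player I clear that bar, contributing 14 each; the remaining 4 contribute 0. Total contributed: 70.
Player C keeps 14 and receives 8.6 × 70 × 4/58 = 41.52 from the joint research fund, for a payoff of 55.52.

55.52 million dollars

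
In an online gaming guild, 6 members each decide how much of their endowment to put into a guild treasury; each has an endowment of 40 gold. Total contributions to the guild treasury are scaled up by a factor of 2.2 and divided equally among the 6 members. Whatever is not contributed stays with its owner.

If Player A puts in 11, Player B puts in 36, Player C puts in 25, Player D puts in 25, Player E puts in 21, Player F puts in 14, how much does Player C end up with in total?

Total contributed: 11 + 36 + 25 + 25 + 21 + 14 = 132.
Each receives 2.2 × 132 / 6 = 48.40 from the guild treasury.
Player C keeps 40 − 25 = 15, so Player C's payoff is 15 + 48.40 = 63.40.

63.40 gold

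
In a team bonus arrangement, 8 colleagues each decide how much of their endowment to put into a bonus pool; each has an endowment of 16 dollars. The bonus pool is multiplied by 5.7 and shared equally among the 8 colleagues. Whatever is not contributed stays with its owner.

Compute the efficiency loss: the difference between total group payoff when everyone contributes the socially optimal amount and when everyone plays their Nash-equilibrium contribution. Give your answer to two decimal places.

Each contributed unit returns 5.7/8 = 0.7125 to its contributor — below 1 — so contributing 0 is dominant for every player. At the Nash equilibrium everyone keeps their 16, and the group total is 8 × 16 = 128.
Each contributed unit returns 5.700 to the group as a whole (0.7125 to each of 8 players), which exceeds 1, so the social optimum is full contribution: group total = 5.700 × 128 = 729.60.
Efficiency loss = 729.60 − 128 = 601.60.

601.60 dollars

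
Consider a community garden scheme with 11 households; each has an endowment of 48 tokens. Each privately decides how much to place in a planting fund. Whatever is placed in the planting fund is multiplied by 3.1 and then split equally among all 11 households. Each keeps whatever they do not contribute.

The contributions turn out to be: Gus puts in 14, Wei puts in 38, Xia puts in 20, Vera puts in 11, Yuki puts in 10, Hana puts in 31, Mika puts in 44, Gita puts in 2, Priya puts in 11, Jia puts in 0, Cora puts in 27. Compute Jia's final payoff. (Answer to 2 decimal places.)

Total contributed: 14 + 38 + 20 + 11 + 10 + 31 + 44 + 2 + 11 + 0 + 27 = 208.
Each receives 3.1 × 208 / 11 = 58.62 from the planting fund.
Jia keeps 48 − 0 = 48, so Jia's payoff is 48 + 58.62 = 106.62.

106.62 tokens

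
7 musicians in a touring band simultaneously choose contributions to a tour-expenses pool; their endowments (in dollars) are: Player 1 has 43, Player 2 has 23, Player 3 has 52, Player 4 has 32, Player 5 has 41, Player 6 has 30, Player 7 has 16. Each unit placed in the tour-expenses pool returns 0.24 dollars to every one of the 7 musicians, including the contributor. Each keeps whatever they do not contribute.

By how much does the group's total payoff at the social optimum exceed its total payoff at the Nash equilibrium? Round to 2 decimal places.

161.16 dollars

The private return per contributed unit is 0.24 < 1 for everyone, so the Nash equilibrium is zero contribution and the group total is Σ E_j = 43 + 23 + 52 + 32 + 41 + 30 + 16 = 237.
Each contributed unit returns 1.680 to the group, so the social optimum is full contribution by everyone: group total = 1.680 × 237 = 398.16.
Efficiency loss = (1.680 − 1) × 237 = 161.16.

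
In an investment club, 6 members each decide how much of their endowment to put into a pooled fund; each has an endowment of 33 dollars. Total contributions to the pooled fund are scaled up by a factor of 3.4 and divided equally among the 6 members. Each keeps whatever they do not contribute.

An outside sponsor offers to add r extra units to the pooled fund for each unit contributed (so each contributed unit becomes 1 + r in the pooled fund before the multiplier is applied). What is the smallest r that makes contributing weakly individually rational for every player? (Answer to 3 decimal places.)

With matching at rate r, one contributed unit becomes (1 + r) in the pooled fund and returns 3.4 × (1 + r) / 6 to the contributor.
Setting this equal to 1: 1 + r = 6/3.4 = 1.7647.
So the minimum matching rate is r = 1.7647 − 1 = 0.765.

0.765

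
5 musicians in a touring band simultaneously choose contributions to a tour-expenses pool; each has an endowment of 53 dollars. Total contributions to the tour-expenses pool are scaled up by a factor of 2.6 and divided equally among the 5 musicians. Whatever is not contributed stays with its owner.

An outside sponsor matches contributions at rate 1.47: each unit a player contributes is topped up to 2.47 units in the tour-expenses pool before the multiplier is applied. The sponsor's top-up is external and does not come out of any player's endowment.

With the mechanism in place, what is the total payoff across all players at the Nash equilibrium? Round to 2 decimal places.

1701.83 dollars

Under the mechanism each unit contributed yields 2.6 × 2.47 / 5 = 1.2844 back to its contributor per unit of net cost, which exceeds 1, making full contribution the dominant choice for everyone.
So the Nash equilibrium is full contribution by all 5; the group earns 2.6 × 2.47 × 265 = 1701.83.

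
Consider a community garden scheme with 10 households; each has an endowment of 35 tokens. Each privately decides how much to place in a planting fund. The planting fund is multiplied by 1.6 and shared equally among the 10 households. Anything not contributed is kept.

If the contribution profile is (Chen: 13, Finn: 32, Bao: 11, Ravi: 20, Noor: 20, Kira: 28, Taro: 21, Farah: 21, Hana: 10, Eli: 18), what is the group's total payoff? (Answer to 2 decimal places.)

466.40 tokens

Total contributed: 13 + 32 + 11 + 20 + 20 + 28 + 21 + 21 + 10 + 18 = 194; total kept: 10 × 35 − 194 = 156.
The planting fund pays out 1.6 × 194 = 310.40 in aggregate.
Group total = 156 + 310.40 = 466.40.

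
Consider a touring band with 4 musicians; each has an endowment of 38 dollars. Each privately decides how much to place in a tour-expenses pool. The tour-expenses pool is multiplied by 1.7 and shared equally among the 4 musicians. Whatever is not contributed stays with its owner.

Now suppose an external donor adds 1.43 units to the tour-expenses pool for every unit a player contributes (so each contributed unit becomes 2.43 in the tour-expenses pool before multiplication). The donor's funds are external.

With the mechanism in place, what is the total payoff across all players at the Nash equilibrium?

Under the mechanism each unit contributed yields 1.7 × 2.43 / 4 = 1.0328 back to its contributor per unit of net cost, which exceeds 1, making full contribution the dominant choice for everyone.
At the Nash equilibrium everyone contributes 38. Group total payoff = 1.7 × 2.43 × 152 = 627.91.

627.91 dollars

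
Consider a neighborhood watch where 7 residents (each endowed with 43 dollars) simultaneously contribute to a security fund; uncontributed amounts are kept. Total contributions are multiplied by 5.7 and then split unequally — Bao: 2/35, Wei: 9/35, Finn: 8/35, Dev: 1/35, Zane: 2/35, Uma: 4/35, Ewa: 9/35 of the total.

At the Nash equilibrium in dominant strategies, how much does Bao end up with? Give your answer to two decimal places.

Player j's private return per contributed unit is 5.7 × (j's share). Contributing is weakly dominant for j when that share is at least 1/5.7 = 0.1754, and contributing 0 is dominant otherwise.
The shares above 0.1754 belong to Wei, Finn and Ewa, contributing 43 each; the remaining 4 contribute 0. Total contributed: 129.
Bao keeps 43 and receives 5.7 × 129 × 2/35 = 42.02 from the security fund, for a payoff of 85.02.

85.02 dollars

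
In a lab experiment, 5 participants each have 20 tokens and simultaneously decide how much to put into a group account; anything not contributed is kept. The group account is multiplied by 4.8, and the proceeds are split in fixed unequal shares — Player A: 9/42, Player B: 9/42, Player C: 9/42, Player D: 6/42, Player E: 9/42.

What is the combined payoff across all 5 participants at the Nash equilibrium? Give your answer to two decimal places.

404.00 tokens

Each unit j contributes comes back to j as 4.8 × (j's share), so j prefers to contribute only if that share exceeds 1/4.8 = 0.2083; otherwise keeping the unit dominates.
The shares above 0.2083 belong to Player A, Player B, Player C and Player E, contributing 20 each; the remaining 1 contribute 0. Total contributed: 80.
The group account pays out 4.8 × 80 = 384.00 in total (split across the unequal shares, but the aggregate is all that matters for the group sum).
The 1 free-riders keep 20 each, adding 20. Group total = 20 + 384.00 = 404.00.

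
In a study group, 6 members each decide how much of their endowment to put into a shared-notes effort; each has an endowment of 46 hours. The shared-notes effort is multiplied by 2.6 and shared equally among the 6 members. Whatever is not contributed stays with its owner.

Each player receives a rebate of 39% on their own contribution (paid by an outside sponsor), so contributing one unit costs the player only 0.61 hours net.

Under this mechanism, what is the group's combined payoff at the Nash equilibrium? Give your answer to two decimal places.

With the mechanism, a contributed unit returns (2.6/6) / 0.61 = 0.7104 per unit of net cost — still below 1 — so contributing 0 remains dominant for every player.
Everyone keeps their endowment and the group total is 6 × 46 = 276.

276.00 hours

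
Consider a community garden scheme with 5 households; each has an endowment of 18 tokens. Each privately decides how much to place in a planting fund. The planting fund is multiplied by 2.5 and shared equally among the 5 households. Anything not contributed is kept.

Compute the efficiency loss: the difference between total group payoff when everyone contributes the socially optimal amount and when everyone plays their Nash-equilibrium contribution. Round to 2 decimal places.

135.00 tokens

Each contributed unit returns 2.5/5 = 0.5000 to its contributor — below 1 — so contributing 0 is dominant for every player. At the Nash equilibrium everyone keeps their 18, and the group total is 5 × 18 = 90.
Each contributed unit returns 2.500 to the group as a whole (0.5000 to each of 5 players), which exceeds 1, so the social optimum is full contribution: group total = 2.500 × 90 = 225.00.
Efficiency loss = 225.00 − 90 = 135.00.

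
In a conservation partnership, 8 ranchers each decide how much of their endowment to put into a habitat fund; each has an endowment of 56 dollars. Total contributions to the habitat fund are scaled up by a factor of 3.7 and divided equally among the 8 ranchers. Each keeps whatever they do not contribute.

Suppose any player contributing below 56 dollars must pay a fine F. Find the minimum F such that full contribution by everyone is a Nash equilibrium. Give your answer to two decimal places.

Given the others contribute fully, the best deviation is to contribute 0 (any partial contribution still incurs the fine and gives up units whose private return 0.4625 is below 1).
Deviating from 56 to 0 saves 56 dollars but forfeits the deviator's share of the drop in the habitat fund: 3.7/8 × 56 = 25.90.
So the deviation gain is 56 − 25.90 = 30.10, and the fine must be at least 30.10 dollars to wipe it out.

30.10 dollars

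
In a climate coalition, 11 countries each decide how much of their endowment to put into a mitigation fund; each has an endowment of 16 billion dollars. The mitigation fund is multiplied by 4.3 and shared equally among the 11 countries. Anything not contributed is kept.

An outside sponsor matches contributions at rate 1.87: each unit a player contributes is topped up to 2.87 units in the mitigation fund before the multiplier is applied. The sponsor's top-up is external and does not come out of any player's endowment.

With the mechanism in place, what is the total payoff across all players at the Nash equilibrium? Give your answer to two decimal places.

2172.02 billion dollars

With the mechanism, a contributed unit returns 4.3 × 2.87 / 11 = 1.1219 per unit of net cost to the contributor — now above 1 — so contributing fully is weakly dominant for every player.
So the Nash equilibrium is full contribution by all 11; the group earns 4.3 × 2.87 × 176 = 2172.02.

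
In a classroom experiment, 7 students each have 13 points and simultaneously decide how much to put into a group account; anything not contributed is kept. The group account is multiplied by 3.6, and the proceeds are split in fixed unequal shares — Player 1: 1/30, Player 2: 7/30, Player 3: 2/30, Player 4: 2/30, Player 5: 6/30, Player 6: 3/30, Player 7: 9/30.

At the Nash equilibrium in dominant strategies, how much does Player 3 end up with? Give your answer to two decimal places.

Player j's private return per contributed unit is 3.6 × (j's share). Contributing is weakly dominant for j when that share is at least 1/3.6 = 0.2778, and contributing 0 is dominant otherwise.
The only share above 0.2778 is Player 7's 9/30, contributing 13; the remaining 6 contribute 0. Total contributed: 13.
Player 3 keeps 13 and receives 3.6 × 13 × 2/30 = 3.12 from the group account, for a payoff of 16.12.

16.12 points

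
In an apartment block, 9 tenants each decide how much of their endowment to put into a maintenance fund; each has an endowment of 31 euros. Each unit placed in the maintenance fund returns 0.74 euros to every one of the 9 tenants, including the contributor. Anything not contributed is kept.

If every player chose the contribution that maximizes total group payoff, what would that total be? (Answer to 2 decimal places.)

Each contributed unit returns 6.660 to the group as a whole (0.74 to each of 9 players), which exceeds 1, so the social optimum is full contribution: group total = 6.660 × 279 = 1858.14.

1858.14 euros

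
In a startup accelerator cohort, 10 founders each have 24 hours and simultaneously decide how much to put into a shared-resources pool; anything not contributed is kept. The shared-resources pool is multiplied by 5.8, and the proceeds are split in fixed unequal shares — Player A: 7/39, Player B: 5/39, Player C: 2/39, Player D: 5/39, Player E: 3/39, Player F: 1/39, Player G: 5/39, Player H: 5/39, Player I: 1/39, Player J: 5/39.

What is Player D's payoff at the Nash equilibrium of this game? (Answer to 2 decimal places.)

For player j, contributing a unit is worthwhile iff 5.8 × (j's share) ≥ 1, i.e. iff j's share is at least 0.1724.
Player A alone (share 7/39) is above the threshold, contributing 24; the remaining 9 contribute 0. Total contributed: 24.
Player D keeps 24 and receives 5.8 × 24 × 5/39 = 17.85 from the shared-resources pool, for a payoff of 41.85.

41.85 hours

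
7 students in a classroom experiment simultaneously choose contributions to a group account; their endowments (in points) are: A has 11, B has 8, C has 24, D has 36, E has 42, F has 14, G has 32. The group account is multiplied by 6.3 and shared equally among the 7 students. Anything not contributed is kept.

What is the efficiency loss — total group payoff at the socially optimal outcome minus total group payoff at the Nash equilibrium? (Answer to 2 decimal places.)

885.10 points

The private return per contributed unit is 6.3/7 = 0.9000 < 1 for every player regardless of endowment, so the Nash equilibrium is zero contribution and the group total is Σ E_j = 11 + 8 + 24 + 36 + 42 + 14 + 32 = 167.
Each contributed unit returns 6.300 to the group, so the social optimum is full contribution by everyone: group total = 6.300 × 167 = 1052.10.
Efficiency loss = (6.300 − 1) × 167 = 885.10.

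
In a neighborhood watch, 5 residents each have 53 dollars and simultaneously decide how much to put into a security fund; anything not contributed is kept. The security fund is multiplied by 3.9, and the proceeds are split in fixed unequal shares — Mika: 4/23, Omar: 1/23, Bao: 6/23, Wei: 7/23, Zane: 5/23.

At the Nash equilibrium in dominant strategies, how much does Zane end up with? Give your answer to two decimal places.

142.87 dollars

For player j, contributing a unit is worthwhile iff 3.9 × (j's share) ≥ 1, i.e. iff j's share is at least 0.2564.
Bao and Wei are above the threshold, contributing 53 each; the remaining 3 contribute 0. Total contributed: 106.
Zane keeps 53 and receives 3.9 × 106 × 5/23 = 89.87 from the security fund, for a payoff of 142.87.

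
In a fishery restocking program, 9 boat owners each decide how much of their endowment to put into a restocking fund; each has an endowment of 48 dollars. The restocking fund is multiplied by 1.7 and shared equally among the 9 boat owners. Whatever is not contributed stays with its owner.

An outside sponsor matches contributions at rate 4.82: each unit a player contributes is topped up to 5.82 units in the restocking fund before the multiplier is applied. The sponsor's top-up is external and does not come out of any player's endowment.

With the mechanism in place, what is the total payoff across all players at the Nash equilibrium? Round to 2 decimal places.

4274.21 dollars

With the mechanism, a contributed unit returns 1.7 × 5.82 / 9 = 1.0993 per unit of net cost to the contributor — now above 1 — so contributing fully is weakly dominant for every player.
So the Nash equilibrium is full contribution by all 9; the group earns 1.7 × 5.82 × 432 = 4274.21.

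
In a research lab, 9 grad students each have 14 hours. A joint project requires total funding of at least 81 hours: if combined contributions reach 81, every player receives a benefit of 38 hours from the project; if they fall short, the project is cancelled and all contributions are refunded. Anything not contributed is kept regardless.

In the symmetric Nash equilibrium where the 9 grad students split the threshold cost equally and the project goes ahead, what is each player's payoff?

43 hours

Equal share of the threshold: 81/9 = 9.
At this profile no one gains by cutting their contribution: any cut drops the total below 81, the project is cancelled, contributions are refunded, and the deviator ends with 14, which is less than 14 − 9 + 38 = 43. Contributing more than 9 just wastes the excess. So contributing exactly 9 is a best response.
Each player's payoff: 14 − 9 + 38 = 43.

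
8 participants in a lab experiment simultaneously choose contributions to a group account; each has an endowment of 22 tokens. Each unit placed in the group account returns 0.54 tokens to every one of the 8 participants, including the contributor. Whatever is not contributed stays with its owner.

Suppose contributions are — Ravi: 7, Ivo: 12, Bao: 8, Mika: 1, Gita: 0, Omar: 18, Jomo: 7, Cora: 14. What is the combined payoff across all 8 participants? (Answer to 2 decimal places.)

Total contributed: 7 + 12 + 8 + 1 + 0 + 18 + 7 + 14 = 67; total kept: 8 × 22 − 67 = 109.
The group account pays out 0.54 × 8 × 67 = 289.44 in aggregate.
Group total = 109 + 289.44 = 398.44.

398.44 tokens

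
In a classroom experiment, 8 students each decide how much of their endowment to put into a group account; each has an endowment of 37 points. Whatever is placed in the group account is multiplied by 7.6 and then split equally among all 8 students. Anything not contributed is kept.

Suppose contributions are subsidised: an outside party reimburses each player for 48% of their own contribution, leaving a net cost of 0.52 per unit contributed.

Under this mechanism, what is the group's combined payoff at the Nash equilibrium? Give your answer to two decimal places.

Under the mechanism each unit contributed yields (7.6/8) / 0.52 = 1.8269 back to its contributor per unit of net cost, which exceeds 1, making full contribution the dominant choice for everyone.
At the Nash equilibrium everyone contributes 37. Group total payoff = 8 × (37 × 0.48 + 7.6 × 37) = 2391.68.

2391.68 points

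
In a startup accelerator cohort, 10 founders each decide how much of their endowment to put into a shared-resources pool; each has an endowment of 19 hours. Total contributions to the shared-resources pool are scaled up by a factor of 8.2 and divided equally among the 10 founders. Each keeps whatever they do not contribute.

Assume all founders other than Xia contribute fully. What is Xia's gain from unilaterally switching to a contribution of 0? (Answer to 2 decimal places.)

Switching from a contribution of 19 to 0 lets Xia keep an extra 19 hours, but lowers the shared-resources pool by 19, which costs Xia their own share of that drop: 8.2/10 × 19 = 15.58.
Net gain = 19 − 15.58 = 3.42. The private return per contributed unit (0.8200) is below 1, so free-riding is indeed the best response regardless of what the others do.

3.42 hours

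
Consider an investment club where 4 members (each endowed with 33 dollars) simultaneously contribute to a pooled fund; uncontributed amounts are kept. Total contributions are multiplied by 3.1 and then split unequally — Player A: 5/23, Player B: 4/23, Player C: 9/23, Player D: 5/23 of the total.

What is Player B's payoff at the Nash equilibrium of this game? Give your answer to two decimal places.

50.79 dollars

Player j's private return per contributed unit is 3.1 × (j's share). Contributing is weakly dominant for j when that share is at least 1/3.1 = 0.3226, and contributing 0 is dominant otherwise.
Only Player C (9/23) clears that bar, contributing 33; the remaining 3 contribute 0. Total contributed: 33.
Player B keeps 33 and receives 3.1 × 33 × 4/23 = 17.79 from the pooled fund, for a payoff of 50.79.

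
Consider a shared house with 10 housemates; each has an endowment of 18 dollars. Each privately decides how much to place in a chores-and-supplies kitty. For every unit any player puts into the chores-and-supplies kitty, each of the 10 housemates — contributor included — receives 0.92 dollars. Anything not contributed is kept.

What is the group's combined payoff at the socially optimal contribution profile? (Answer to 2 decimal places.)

Each contributed unit returns 9.200 to the group as a whole (0.92 to each of 10 players), which exceeds 1, so the social optimum is full contribution: group total = 9.200 × 180 = 1656.00.

1656.00 dollars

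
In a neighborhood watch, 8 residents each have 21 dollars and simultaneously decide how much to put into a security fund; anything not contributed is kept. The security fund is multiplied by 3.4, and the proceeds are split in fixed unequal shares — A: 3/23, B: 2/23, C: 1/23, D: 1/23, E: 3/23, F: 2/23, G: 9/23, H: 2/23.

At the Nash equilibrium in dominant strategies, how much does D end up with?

24.10 dollars

For player j, contributing a unit is worthwhile iff 3.4 × (j's share) ≥ 1, i.e. iff j's share is at least 0.2941.
G alone (share 9/23) is above the threshold, contributing 21; the remaining 7 contribute 0. Total contributed: 21.
D keeps 21 and receives 3.4 × 21 × 1/23 = 3.10 from the security fund, for a payoff of 24.10.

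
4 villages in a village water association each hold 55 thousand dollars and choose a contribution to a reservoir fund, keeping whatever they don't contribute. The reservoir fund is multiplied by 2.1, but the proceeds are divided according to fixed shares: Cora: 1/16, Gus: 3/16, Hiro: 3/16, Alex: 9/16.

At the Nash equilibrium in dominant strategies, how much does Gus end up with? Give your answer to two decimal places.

A player with share s gets back 2.1·s per unit contributed, so full contribution is dominant for anyone with s > 1/2.1 = 0.4762 and zero contribution is dominant for anyone below.
The only share above 0.4762 is Alex's 9/16, contributing 55; the remaining 3 contribute 0. Total contributed: 55.
Gus keeps 55 and receives 2.1 × 55 × 3/16 = 21.66 from the reservoir fund, for a payoff of 76.66.

76.66 thousand dollars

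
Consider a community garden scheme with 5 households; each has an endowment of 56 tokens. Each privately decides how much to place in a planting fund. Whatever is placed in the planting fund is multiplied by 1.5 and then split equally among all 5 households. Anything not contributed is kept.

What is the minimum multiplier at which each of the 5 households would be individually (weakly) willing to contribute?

5

A contributed unit returns (multiplier)/5 to its contributor.
This reaches 1 exactly when the multiplier is 5.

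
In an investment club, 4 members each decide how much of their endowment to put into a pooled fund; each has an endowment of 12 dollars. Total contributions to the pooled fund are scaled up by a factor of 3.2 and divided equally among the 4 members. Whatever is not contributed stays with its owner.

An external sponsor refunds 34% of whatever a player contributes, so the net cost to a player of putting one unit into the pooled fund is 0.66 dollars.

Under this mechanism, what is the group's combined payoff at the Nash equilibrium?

169.92 dollars

Under the mechanism each unit contributed yields (3.2/4) / 0.66 = 1.2121 back to its contributor per unit of net cost, which exceeds 1, making full contribution the dominant choice for everyone.
At the Nash equilibrium everyone contributes 12. Group total payoff = 4 × (12 × 0.34 + 3.2 × 12) = 169.92.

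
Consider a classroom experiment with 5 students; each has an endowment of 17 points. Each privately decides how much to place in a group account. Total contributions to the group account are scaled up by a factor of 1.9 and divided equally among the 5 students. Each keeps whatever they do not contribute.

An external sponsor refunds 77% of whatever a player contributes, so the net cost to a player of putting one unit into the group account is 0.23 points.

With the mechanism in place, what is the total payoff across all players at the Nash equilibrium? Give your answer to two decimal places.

With the mechanism, a contributed unit returns (1.9/5) / 0.23 = 1.6522 per unit of net cost to the contributor — now above 1 — so contributing fully is weakly dominant for every player.
So the Nash equilibrium is full contribution by all 5; the group earns 5 × (17 × 0.77 + 1.9 × 17) = 226.95.

226.95 points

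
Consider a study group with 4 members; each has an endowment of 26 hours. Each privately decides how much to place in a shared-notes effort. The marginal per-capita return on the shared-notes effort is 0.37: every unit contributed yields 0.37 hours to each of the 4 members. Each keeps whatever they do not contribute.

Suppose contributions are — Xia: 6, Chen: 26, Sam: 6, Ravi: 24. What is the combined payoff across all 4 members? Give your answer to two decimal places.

133.76 hours

Total contributed: 6 + 26 + 6 + 24 = 62; total kept: 4 × 26 − 62 = 42.
The shared-notes effort pays out 0.37 × 4 × 62 = 91.76 in aggregate.
Group total = 42 + 91.76 = 133.76.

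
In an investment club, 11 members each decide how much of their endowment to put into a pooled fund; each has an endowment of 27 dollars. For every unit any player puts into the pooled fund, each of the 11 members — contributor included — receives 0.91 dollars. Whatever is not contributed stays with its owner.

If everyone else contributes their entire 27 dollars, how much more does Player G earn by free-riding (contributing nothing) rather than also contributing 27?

2.43 dollars

Switching from a contribution of 27 to 0 lets Player G keep an extra 27 dollars, but lowers the pooled fund by 27, which costs Player G their own share of that drop: 0.91 × 27 = 24.57.
Net gain = 27 − 24.57 = 2.43. The private return per contributed unit (0.91) is below 1, so free-riding is indeed the best response regardless of what the others do.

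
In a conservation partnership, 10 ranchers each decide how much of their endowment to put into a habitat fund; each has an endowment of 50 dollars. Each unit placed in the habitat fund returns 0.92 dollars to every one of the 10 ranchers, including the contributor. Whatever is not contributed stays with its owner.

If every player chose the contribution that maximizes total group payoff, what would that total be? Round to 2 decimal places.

Each contributed unit returns 9.200 to the group as a whole (0.92 to each of 10 players), which exceeds 1, so the social optimum is full contribution: group total = 9.200 × 500 = 4600.00.

4600.00 dollars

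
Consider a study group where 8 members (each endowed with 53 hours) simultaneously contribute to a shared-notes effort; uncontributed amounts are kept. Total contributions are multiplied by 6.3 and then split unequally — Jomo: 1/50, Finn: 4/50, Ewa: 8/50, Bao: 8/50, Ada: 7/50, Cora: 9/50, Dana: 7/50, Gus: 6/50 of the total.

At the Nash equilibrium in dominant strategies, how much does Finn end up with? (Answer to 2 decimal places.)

133.14 hours

A player with share s gets back 6.3·s per unit contributed, so full contribution is dominant for anyone with s > 1/6.3 = 0.1587 and zero contribution is dominant for anyone below.
Ewa, Bao and Cora are above the threshold, contributing 53 each; the remaining 5 contribute 0. Total contributed: 159.
Finn keeps 53 and receives 6.3 × 159 × 4/50 = 80.14 from the shared-notes effort, for a payoff of 133.14.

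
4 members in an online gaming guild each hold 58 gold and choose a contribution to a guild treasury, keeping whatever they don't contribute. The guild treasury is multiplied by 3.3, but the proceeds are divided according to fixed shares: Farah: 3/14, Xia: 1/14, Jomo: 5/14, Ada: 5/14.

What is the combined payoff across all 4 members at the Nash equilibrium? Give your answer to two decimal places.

A player with share s gets back 3.3·s per unit contributed, so full contribution is dominant for anyone with s > 1/3.3 = 0.3030 and zero contribution is dominant for anyone below.
Jomo and Ada clear that bar, contributing 58 each; the remaining 2 contribute 0. Total contributed: 116.
The guild treasury pays out 3.3 × 116 = 382.80 in total (split across the unequal shares, but the aggregate is all that matters for the group sum).
The 2 free-riders keep 58 each, adding 116. Group total = 116 + 382.80 = 498.80.

498.80 gold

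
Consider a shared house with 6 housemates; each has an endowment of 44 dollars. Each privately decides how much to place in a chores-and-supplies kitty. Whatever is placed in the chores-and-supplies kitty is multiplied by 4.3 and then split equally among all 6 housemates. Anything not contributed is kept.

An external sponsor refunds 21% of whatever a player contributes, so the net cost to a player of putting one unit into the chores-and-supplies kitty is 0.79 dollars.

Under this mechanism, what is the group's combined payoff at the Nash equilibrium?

With the mechanism, a contributed unit returns (4.3/6) / 0.79 = 0.9072 per unit of net cost — still below 1 — so contributing 0 remains dominant for every player.
Everyone keeps their endowment and the group total is 6 × 44 = 264.

264.00 dollars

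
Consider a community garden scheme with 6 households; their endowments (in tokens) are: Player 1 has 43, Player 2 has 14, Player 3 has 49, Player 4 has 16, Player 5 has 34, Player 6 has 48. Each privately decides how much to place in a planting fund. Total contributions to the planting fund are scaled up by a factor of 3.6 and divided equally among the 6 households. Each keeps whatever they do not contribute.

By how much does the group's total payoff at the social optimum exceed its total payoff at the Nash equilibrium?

530.40 tokens

The private return per contributed unit is 3.6/6 = 0.6000 < 1 for every player regardless of endowment, so the Nash equilibrium is zero contribution and the group total is Σ E_j = 43 + 14 + 49 + 16 + 34 + 48 = 204.
Each contributed unit returns 3.600 to the group, so the social optimum is full contribution by everyone: group total = 3.600 × 204 = 734.40.
Efficiency loss = (3.600 − 1) × 204 = 530.40.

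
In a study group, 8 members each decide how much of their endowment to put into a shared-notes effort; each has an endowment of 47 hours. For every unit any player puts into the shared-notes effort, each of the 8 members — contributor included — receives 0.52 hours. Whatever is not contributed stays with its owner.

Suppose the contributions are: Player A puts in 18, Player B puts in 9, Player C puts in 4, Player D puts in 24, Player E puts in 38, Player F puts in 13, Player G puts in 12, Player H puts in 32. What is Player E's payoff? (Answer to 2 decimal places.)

87.00 hours

Total contributed: 18 + 9 + 4 + 24 + 38 + 13 + 12 + 32 = 150.
Each receives 0.52 × 150 = 78.00 from the shared-notes effort.
Player E keeps 47 − 38 = 9, so Player E's payoff is 9 + 78.00 = 87.00.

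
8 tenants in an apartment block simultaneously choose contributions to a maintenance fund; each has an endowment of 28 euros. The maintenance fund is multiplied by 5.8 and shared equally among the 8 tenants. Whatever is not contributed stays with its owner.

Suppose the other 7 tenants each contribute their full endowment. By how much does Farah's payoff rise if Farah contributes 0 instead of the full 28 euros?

7.70 euros

Switching from a contribution of 28 to 0 lets Farah keep an extra 28 euros, but lowers the maintenance fund by 28, which costs Farah their own share of that drop: 5.8/8 × 28 = 20.30.
Net gain = 28 − 20.30 = 7.70. The private return per contributed unit (0.7250) is below 1, so free-riding is indeed the best response regardless of what the others do.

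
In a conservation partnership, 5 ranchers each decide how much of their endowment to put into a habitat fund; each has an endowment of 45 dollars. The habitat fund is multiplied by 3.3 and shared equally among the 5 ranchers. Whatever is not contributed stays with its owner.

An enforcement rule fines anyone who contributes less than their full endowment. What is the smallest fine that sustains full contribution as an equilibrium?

Given the others contribute fully, the best deviation is to contribute 0 (any partial contribution still incurs the fine and gives up units whose private return 0.6600 is below 1).
Deviating from 45 to 0 saves 45 dollars but forfeits the deviator's share of the drop in the habitat fund: 3.3/5 × 45 = 29.70.
So the deviation gain is 45 − 29.70 = 15.30, and the fine must be at least 15.30 dollars to wipe it out.

15.30 dollars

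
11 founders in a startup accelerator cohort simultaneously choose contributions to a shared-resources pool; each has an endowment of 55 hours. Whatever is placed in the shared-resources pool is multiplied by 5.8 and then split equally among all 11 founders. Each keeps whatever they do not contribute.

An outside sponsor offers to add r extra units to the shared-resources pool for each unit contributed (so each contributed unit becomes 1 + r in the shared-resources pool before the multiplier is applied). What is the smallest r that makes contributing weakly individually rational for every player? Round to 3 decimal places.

With matching at rate r, one contributed unit becomes (1 + r) in the shared-resources pool and returns 5.8 × (1 + r) / 11 to the contributor.
Setting this equal to 1: 1 + r = 11/5.8 = 1.8966.
So the minimum matching rate is r = 1.8966 − 1 = 0.897.

0.897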